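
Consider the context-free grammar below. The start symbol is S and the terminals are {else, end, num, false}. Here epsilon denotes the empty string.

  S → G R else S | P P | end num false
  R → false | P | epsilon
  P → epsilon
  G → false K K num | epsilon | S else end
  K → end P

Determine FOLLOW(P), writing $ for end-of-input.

FIRST(P) = {epsilon}
FIRST(K) = {end}
FIRST(R) = {epsilon, false}  (via P)
FIRST(S) = {epsilon, else, end, false}  (via G R else S, P P)
FIRST(G) = {epsilon, else, end, false}  (via S else end)
FOLLOW(S) includes $ since S is the start symbol.
FOLLOW(S): in S→G R else S, the suffix after S is empty (adds nothing new); in G→S else end, S is followed by else end with FIRST {else}. Thus FOLLOW(S) = {$, else}.
FOLLOW(R): in S→G R else S, R is followed by else S with FIRST {else}. Thus FOLLOW(R) = {else}.
FOLLOW(G): in S→G R else S, G is followed by R else S with FIRST {else, false}. Thus FOLLOW(G) = {else, false}.
FOLLOW(K): in G→false K K num (occurrence 1), K is followed by K num with FIRST {end}; in G→false K K num (occurrence 2), K is followed by num with FIRST {num}. Thus FOLLOW(K) = {end, num}.
FOLLOW(P): in S→P P (occurrence 1), P is followed by P with FIRST {epsilon}; in S→P P (occurrence 1), the suffix after P is nullable, so FOLLOW(P) ⊇ FOLLOW(S) = {$, else}; in S→P P (occurrence 2), the suffix after P is empty, so FOLLOW(P) ⊇ FOLLOW(S) = {$, else}; in R→P, the suffix after P is empty, so FOLLOW(P) ⊇ FOLLOW(R) = {else}; in K→end P, the suffix after P is empty, so FOLLOW(P) ⊇ FOLLOW(K) = {end, num}. Thus FOLLOW(P) = {$, else, end, num}.

{$, else, end, num}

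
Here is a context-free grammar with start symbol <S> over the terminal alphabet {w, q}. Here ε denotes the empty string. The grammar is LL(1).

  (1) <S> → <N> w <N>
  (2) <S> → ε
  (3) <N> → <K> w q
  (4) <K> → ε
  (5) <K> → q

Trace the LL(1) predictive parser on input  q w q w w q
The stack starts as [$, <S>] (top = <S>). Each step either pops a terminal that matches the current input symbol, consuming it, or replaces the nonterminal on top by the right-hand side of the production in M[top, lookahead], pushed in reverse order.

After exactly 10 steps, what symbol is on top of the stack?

q

      Stack            Input          Action
   1  $ <S>            q w q w w q $  expand <S> → <N> w <N>
   2  $ <N> w <N>      q w q w w q $  expand <N> → <K> w q
   3  $ <N> w q w <K>  q w q w w q $  expand <K> → q
   4  $ <N> w q w q    q w q w w q $  match q
   5  $ <N> w q w      w q w w q $    match w
   6  $ <N> w q        q w w q $      match q
   7  $ <N> w          w w q $        match w
   8  $ <N>            w q $          expand <N> → <K> w q
   9  $ q w <K>        w q $          expand <K> → ε
  10  $ q w            w q $          match w
Stack after step 10: $ q (top = q).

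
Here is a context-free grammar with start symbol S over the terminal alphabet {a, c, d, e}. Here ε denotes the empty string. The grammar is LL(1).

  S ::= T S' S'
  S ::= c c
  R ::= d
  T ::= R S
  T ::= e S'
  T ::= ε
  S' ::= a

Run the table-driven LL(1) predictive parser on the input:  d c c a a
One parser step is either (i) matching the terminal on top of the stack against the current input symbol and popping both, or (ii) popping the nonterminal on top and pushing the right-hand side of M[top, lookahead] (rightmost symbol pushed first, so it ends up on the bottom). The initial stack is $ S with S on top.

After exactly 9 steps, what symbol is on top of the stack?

S'

     Stack        Input        Action
  1  $ S          d c c a a $  expand S ::= T S' S'
  2  $ S' S' T    d c c a a $  expand T ::= R S
  3  $ S' S' S R  d c c a a $  expand R ::= d
  4  $ S' S' S d  d c c a a $  match d
  5  $ S' S' S    c c a a $    expand S ::= c c
  6  $ S' S' c c  c c a a $    match c
  7  $ S' S' c    c a a $      match c
  8  $ S' S'      a a $        expand S' ::= a
  9  $ S' a       a a $        match a
Stack after step 9: $ S' (top = S').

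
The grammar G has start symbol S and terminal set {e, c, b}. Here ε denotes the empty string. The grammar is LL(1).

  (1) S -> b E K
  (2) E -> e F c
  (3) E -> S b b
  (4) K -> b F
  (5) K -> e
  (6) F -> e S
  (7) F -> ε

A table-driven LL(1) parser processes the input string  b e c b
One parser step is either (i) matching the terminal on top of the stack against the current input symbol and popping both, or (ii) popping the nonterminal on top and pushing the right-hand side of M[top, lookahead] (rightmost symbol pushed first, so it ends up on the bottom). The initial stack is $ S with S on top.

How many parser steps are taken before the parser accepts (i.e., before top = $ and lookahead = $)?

9

step 1: stack=$ S  input=b e c b $  — expand S -> b E K
step 2: stack=$ K E b  input=b e c b $  — match b
step 3: stack=$ K E  input=e c b $  — expand E -> e F c
step 4: stack=$ K c F e  input=e c b $  — match e
step 5: stack=$ K c F  input=c b $  — expand F -> ε
step 6: stack=$ K c  input=c b $  — match c
step 7: stack=$ K  input=b $  — expand K -> b F
step 8: stack=$ F b  input=b $  — match b
step 9: stack=$ F  input=$  — expand F -> ε
Accept reached after 9 steps.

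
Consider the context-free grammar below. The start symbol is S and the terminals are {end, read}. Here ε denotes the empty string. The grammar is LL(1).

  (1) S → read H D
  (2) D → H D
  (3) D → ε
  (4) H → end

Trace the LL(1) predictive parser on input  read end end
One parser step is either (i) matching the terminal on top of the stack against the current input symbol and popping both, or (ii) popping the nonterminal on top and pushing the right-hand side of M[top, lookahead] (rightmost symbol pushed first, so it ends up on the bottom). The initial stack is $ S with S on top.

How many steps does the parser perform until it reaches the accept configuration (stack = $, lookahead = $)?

step 1: stack=$ S  input=read end end $  — expand S → read H D
step 2: stack=$ D H read  input=read end end $  — match read
step 3: stack=$ D H  input=end end $  — expand H → end
step 4: stack=$ D end  input=end end $  — match end
step 5: stack=$ D  input=end $  — expand D → H D
step 6: stack=$ D H  input=end $  — expand H → end
step 7: stack=$ D end  input=end $  — match end
step 8: stack=$ D  input=$  — expand D → ε
Accept reached after 8 steps.

8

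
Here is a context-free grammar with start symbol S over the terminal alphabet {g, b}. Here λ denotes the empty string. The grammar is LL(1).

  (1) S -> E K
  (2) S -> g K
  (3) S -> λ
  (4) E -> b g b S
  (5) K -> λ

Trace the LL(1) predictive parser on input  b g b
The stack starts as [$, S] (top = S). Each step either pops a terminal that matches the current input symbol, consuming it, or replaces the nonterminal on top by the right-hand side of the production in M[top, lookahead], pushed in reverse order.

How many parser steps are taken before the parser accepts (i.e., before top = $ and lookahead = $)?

7

     Stack        Input    Action
  1  $ S          b g b $  expand S -> E K
  2  $ K E        b g b $  expand E -> b g b S
  3  $ K S b g b  b g b $  match b
  4  $ K S b g    g b $    match g
  5  $ K S b      b $      match b
  6  $ K S        $        expand S -> λ
  7  $ K          $        expand K -> λ
Accept reached after 7 steps.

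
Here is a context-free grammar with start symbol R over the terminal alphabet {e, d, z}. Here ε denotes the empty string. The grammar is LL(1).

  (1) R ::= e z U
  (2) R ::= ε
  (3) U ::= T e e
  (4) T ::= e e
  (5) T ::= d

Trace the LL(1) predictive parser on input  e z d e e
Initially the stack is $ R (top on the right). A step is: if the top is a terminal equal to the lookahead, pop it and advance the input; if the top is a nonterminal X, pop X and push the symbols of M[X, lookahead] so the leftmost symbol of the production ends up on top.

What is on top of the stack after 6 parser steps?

e

     Stack    Input        Action
  1  $ R      e z d e e $  expand R ::= e z U
  2  $ U z e  e z d e e $  match e
  3  $ U z    z d e e $    match z
  4  $ U      d e e $      expand U ::= T e e
  5  $ e e T  d e e $      expand T ::= d
  6  $ e e d  d e e $      match d
Stack after step 6: $ e e (top = e).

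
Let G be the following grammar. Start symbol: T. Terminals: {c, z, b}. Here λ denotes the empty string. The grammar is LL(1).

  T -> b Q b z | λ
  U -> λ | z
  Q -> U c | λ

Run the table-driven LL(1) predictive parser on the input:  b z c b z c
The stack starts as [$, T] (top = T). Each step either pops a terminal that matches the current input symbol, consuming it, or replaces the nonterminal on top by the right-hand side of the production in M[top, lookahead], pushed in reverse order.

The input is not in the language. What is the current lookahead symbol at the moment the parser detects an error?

     Stack      Input          Action
  1  $ T        b z c b z c $  expand T -> b Q b z
  2  $ z b Q b  b z c b z c $  match b
  3  $ z b Q    z c b z c $    expand Q -> U c
  4  $ z b c U  z c b z c $    expand U -> z
  5  $ z b c z  z c b z c $    match z
  6  $ z b c    c b z c $      match c
  7  $ z b      b z c $        match b
  8  $ z        z c $          match z
  9  $          c $            error: stack empty but input remains

c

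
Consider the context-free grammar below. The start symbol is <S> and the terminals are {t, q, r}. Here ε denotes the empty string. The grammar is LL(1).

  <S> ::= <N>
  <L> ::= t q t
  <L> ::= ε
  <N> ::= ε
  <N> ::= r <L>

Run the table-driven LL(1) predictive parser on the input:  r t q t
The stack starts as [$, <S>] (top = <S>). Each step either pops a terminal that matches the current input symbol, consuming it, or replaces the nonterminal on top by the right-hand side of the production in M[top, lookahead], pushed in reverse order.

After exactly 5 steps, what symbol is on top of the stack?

q

     Stack    Input      Action
  1  $ <S>    r t q t $  expand <S> ::= <N>
  2  $ <N>    r t q t $  expand <N> ::= r <L>
  3  $ <L> r  r t q t $  match r
  4  $ <L>    t q t $    expand <L> ::= t q t
  5  $ t q t  t q t $    match t
Stack after step 5: $ t q (top = q).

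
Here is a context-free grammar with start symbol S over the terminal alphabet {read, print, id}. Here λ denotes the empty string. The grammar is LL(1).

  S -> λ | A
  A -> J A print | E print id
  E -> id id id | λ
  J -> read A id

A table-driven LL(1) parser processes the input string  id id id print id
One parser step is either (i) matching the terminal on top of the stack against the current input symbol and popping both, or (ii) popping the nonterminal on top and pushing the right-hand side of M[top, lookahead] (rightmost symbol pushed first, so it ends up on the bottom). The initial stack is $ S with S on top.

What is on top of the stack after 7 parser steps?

     Stack                Input                Action
  1  $ S                  id id id print id $  expand S -> A
  2  $ A                  id id id print id $  expand A -> E print id
  3  $ id print E         id id id print id $  expand E -> id id id
  4  $ id print id id id  id id id print id $  match id
  5  $ id print id id     id id print id $     match id
  6  $ id print id        id print id $        match id
  7  $ id print           print id $           match print
Stack after step 7: $ id (top = id).

id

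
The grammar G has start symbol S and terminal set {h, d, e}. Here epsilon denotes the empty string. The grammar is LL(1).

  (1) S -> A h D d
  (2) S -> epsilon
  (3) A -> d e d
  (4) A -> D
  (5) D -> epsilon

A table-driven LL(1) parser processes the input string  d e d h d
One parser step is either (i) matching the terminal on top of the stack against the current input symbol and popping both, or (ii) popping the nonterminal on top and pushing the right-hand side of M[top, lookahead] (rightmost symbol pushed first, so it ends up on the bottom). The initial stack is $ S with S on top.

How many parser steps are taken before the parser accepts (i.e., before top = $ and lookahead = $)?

8

step 1: stack=$ S  input=d e d h d $  — expand S -> A h D d
step 2: stack=$ d D h A  input=d e d h d $  — expand A -> d e d
step 3: stack=$ d D h d e d  input=d e d h d $  — match d
step 4: stack=$ d D h d e  input=e d h d $  — match e
step 5: stack=$ d D h d  input=d h d $  — match d
step 6: stack=$ d D h  input=h d $  — match h
step 7: stack=$ d D  input=d $  — expand D -> epsilon
step 8: stack=$ d  input=d $  — match d
Accept reached after 8 steps.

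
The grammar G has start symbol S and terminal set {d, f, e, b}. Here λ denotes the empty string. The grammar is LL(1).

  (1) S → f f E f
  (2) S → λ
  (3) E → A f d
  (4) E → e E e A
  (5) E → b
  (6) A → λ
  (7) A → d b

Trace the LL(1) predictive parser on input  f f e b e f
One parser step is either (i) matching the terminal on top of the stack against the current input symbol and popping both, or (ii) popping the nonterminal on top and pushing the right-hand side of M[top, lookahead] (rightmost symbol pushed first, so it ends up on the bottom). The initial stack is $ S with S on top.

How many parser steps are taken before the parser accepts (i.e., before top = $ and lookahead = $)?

10

      Stack        Input          Action
   1  $ S          f f e b e f $  expand S → f f E f
   2  $ f E f f    f f e b e f $  match f
   3  $ f E f      f e b e f $    match f
   4  $ f E        e b e f $      expand E → e E e A
   5  $ f A e E e  e b e f $      match e
   6  $ f A e E    b e f $        expand E → b
   7  $ f A e b    b e f $        match b
   8  $ f A e      e f $          match e
   9  $ f A        f $            expand A → λ
  10  $ f          f $            match f
Accept reached after 10 steps.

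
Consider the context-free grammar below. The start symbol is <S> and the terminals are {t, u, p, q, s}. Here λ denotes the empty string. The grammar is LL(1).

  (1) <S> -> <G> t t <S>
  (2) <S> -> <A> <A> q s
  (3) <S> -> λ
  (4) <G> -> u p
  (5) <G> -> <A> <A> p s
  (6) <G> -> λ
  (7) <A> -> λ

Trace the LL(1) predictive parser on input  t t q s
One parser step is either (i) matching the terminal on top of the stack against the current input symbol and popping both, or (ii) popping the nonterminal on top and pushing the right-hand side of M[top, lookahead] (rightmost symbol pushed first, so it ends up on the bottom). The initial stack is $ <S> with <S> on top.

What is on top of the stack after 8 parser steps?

step 1: stack=$ <S>  input=t t q s $  — expand <S> -> <G> t t <S>
step 2: stack=$ <S> t t <G>  input=t t q s $  — expand <G> -> λ
step 3: stack=$ <S> t t  input=t t q s $  — match t
step 4: stack=$ <S> t  input=t q s $  — match t
step 5: stack=$ <S>  input=q s $  — expand <S> -> <A> <A> q s
step 6: stack=$ s q <A> <A>  input=q s $  — expand <A> -> λ
step 7: stack=$ s q <A>  input=q s $  — expand <A> -> λ
step 8: stack=$ s q  input=q s $  — match q
Stack after step 8: $ s (top = s).

s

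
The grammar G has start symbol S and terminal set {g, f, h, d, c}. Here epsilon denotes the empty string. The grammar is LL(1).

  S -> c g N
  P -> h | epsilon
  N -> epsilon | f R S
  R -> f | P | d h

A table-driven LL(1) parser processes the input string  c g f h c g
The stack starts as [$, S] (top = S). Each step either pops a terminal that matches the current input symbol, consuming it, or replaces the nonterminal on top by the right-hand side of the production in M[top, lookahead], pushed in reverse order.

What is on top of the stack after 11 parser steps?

step 1: stack=$ S  input=c g f h c g $  — expand S -> c g N
step 2: stack=$ N g c  input=c g f h c g $  — match c
step 3: stack=$ N g  input=g f h c g $  — match g
step 4: stack=$ N  input=f h c g $  — expand N -> f R S
step 5: stack=$ S R f  input=f h c g $  — match f
step 6: stack=$ S R  input=h c g $  — expand R -> P
step 7: stack=$ S P  input=h c g $  — expand P -> h
step 8: stack=$ S h  input=h c g $  — match h
step 9: stack=$ S  input=c g $  — expand S -> c g N
step 10: stack=$ N g c  input=c g $  — match c
step 11: stack=$ N g  input=g $  — match g
Stack after step 11: $ N (top = N).

N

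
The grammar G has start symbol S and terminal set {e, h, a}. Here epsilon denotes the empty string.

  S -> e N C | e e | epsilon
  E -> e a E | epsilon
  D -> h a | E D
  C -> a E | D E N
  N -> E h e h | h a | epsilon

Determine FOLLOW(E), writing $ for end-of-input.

{$, e, h}

FIRST(S): from S->e N C we get {e}; from S->e e we get {e}; from S->epsilon we get {epsilon}. So FIRST(S) = {epsilon, e}.
FIRST(E): from E->e a E we get {e}; from E->epsilon we get {epsilon}. So FIRST(E) = {epsilon, e}.
FIRST(D): from D->h a we get {h}; from D->E D we get {e, h}. So FIRST(D) = {e, h}.
FIRST(N): from N->E h e h we get {e, h}; from N->h a we get {h}; from N->epsilon we get {epsilon}. So FIRST(N) = {epsilon, e, h}.
FIRST(C): from C->a E we get {a}; from C->D E N we get {e, h}. So FIRST(C) = {a, e, h}.
FOLLOW(S) includes $ since S is the start symbol.
FOLLOW(S): S appears on no right-hand side. Thus FOLLOW(S) = {$}.
FOLLOW(C): in S->e N C, the suffix after C is empty, so FOLLOW(C) ⊇ FOLLOW(S) = {$}. Thus FOLLOW(C) = {$}.
FOLLOW(E): in E->e a E, the suffix after E is empty (adds nothing new); in D->E D, E is followed by D with FIRST {e, h}; in C->a E, the suffix after E is empty, so FOLLOW(E) ⊇ FOLLOW(C) = {$}; in C->D E N, E is followed by N with FIRST {epsilon, e, h}; in C->D E N, the suffix after E is nullable, so FOLLOW(E) ⊇ FOLLOW(C) = {$}; in N->E h e h, E is followed by h e h with FIRST {h}. Thus FOLLOW(E) = {$, e, h}.
FOLLOW(D): in D->E D, the suffix after D is empty (adds nothing new); in C->D E N, D is followed by E N with FIRST {epsilon, e, h}; in C->D E N, the suffix after D is nullable, so FOLLOW(D) ⊇ FOLLOW(C) = {$}. Thus FOLLOW(D) = {$, e, h}.
FOLLOW(N): in S->e N C, N is followed by C with FIRST {a, e, h}; in C->D E N, the suffix after N is empty, so FOLLOW(N) ⊇ FOLLOW(C) = {$}. Thus FOLLOW(N) = {$, a, e, h}.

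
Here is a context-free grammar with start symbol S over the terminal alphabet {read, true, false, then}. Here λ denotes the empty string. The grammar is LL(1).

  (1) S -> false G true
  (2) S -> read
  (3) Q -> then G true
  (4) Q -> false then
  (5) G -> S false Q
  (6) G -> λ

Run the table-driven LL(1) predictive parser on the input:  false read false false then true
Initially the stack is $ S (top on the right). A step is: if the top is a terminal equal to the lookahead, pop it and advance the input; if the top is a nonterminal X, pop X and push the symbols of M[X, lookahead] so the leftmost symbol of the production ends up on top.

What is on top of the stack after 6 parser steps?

Q

step 1: stack=$ S  input=false read false false then true $  — expand S -> false G true
step 2: stack=$ true G false  input=false read false false then true $  — match false
step 3: stack=$ true G  input=read false false then true $  — expand G -> S false Q
step 4: stack=$ true Q false S  input=read false false then true $  — expand S -> read
step 5: stack=$ true Q false read  input=read false false then true $  — match read
step 6: stack=$ true Q false  input=false false then true $  — match false
Stack after step 6: $ true Q (top = Q).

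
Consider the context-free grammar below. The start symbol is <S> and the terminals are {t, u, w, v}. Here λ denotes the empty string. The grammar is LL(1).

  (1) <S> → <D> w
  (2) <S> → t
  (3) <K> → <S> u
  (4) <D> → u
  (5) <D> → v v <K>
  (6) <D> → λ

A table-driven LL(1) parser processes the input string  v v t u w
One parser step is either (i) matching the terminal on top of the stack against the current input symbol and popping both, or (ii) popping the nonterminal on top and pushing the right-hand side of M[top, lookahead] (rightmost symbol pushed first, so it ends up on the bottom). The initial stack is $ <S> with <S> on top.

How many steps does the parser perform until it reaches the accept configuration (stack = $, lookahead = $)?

step 1: stack=$ <S>  input=v v t u w $  — expand <S> → <D> w
step 2: stack=$ w <D>  input=v v t u w $  — expand <D> → v v <K>
step 3: stack=$ w <K> v v  input=v v t u w $  — match v
step 4: stack=$ w <K> v  input=v t u w $  — match v
step 5: stack=$ w <K>  input=t u w $  — expand <K> → <S> u
step 6: stack=$ w u <S>  input=t u w $  — expand <S> → t
step 7: stack=$ w u t  input=t u w $  — match t
step 8: stack=$ w u  input=u w $  — match u
step 9: stack=$ w  input=w $  — match w
Accept reached after 9 steps.

9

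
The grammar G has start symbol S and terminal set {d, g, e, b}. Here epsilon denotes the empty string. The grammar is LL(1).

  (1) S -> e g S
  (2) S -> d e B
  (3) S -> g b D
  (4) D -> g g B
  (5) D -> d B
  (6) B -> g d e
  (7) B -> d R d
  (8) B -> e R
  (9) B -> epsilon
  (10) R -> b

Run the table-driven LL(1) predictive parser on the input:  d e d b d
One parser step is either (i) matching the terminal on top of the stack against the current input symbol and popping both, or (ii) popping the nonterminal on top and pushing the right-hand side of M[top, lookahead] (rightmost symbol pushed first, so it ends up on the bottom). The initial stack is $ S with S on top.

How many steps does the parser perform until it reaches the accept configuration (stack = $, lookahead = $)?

step 1: stack=$ S  input=d e d b d $  — expand S -> d e B
step 2: stack=$ B e d  input=d e d b d $  — match d
step 3: stack=$ B e  input=e d b d $  — match e
step 4: stack=$ B  input=d b d $  — expand B -> d R d
step 5: stack=$ d R d  input=d b d $  — match d
step 6: stack=$ d R  input=b d $  — expand R -> b
step 7: stack=$ d b  input=b d $  — match b
step 8: stack=$ d  input=d $  — match d
Accept reached after 8 steps.

8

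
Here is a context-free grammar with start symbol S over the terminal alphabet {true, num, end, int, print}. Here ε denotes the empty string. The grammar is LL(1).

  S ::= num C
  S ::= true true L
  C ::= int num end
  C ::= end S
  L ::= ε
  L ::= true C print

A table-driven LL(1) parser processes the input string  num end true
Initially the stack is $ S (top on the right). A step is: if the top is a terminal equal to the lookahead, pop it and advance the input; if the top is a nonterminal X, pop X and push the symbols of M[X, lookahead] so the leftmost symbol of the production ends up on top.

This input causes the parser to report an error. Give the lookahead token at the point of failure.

$

     Stack          Input           Action
  1  $ S            num end true $  expand S ::= num C
  2  $ C num        num end true $  match num
  3  $ C            end true $      expand C ::= end S
  4  $ S end        end true $      match end
  5  $ S            true $          expand S ::= true true L
  6  $ L true true  true $          match true
  7  $ L true       $               error: top is terminal true but lookahead is $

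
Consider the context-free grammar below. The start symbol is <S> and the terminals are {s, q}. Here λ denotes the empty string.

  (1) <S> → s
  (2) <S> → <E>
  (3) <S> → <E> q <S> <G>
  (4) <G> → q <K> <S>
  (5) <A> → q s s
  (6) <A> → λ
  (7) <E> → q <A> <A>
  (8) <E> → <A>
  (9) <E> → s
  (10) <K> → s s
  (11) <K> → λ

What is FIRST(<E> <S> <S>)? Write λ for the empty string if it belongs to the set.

FIRST(<G>) = {q}
FIRST(<A>) = {λ, q}
FIRST(<K>) = {λ, s}
FIRST(<E>) = {λ, q, s}  (via <A>)
FIRST(<S>) = {λ, q, s}  (via <E>, <E> q <S> <G>)
FIRST(<E> <S> <S>): take FIRST of each symbol in turn, carrying on past any symbol whose FIRST contains λ; result {λ, q, s}.

{λ, q, s}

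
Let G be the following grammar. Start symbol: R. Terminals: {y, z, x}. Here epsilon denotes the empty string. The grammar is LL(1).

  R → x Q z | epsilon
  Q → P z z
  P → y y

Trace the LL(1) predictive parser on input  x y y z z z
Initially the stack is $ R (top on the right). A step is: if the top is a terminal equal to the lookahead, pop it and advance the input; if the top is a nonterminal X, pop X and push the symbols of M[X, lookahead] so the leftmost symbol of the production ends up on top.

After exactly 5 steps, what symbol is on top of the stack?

y

     Stack        Input          Action
  1  $ R          x y y z z z $  expand R → x Q z
  2  $ z Q x      x y y z z z $  match x
  3  $ z Q        y y z z z $    expand Q → P z z
  4  $ z z z P    y y z z z $    expand P → y y
  5  $ z z z y y  y y z z z $    match y
Stack after step 5: $ z z z y (top = y).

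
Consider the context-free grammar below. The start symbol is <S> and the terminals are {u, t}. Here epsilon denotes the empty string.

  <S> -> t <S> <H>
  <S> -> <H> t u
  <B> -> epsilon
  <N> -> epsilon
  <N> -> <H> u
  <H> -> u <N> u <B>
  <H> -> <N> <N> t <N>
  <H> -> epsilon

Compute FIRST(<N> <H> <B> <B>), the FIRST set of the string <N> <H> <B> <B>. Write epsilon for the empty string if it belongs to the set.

FIRST(<B>): from <B>->epsilon we get {epsilon}. So FIRST(<B>) = {epsilon}.
FIRST(<S>): from <S>->t <S> <H> we get {t}; from <S>-><H> t u we get {t, u}. So FIRST(<S>) = {t, u}.
FIRST(<N>): from <N>->epsilon we get {epsilon}; from <N>-><H> u we get {t, u}. So FIRST(<N>) = {epsilon, t, u}.
FIRST(<H>): from <H>->u <N> u <B> we get {u}; from <H>-><N> <N> t <N> we get {t, u}; from <H>->epsilon we get {epsilon}. So FIRST(<H>) = {epsilon, t, u}.
FIRST(<N> <H> <B> <B>): take FIRST of each symbol in turn, carrying on past any symbol whose FIRST contains epsilon; result {epsilon, t, u}.

{epsilon, t, u}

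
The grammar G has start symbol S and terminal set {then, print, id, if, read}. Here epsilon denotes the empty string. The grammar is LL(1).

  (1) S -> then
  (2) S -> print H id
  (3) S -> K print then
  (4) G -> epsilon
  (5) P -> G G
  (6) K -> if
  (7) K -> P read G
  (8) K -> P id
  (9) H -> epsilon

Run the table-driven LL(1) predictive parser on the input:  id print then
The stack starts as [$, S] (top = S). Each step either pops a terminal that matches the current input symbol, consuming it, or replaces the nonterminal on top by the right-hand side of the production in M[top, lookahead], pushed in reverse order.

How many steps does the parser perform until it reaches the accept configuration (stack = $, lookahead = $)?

8

step 1: stack=$ S  input=id print then $  — expand S -> K print then
step 2: stack=$ then print K  input=id print then $  — expand K -> P id
step 3: stack=$ then print id P  input=id print then $  — expand P -> G G
step 4: stack=$ then print id G G  input=id print then $  — expand G -> epsilon
step 5: stack=$ then print id G  input=id print then $  — expand G -> epsilon
step 6: stack=$ then print id  input=id print then $  — match id
step 7: stack=$ then print  input=print then $  — match print
step 8: stack=$ then  input=then $  — match then
Accept reached after 8 steps.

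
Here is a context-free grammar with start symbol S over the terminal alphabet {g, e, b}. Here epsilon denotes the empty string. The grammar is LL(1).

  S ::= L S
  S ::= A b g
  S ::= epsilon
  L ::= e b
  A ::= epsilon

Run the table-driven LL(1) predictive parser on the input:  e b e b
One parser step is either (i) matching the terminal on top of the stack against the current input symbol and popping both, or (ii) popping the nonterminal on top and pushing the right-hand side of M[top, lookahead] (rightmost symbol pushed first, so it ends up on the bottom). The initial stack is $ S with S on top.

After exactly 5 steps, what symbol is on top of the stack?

step 1: stack=$ S  input=e b e b $  — expand S ::= L S
step 2: stack=$ S L  input=e b e b $  — expand L ::= e b
step 3: stack=$ S b e  input=e b e b $  — match e
step 4: stack=$ S b  input=b e b $  — match b
step 5: stack=$ S  input=e b $  — expand S ::= L S
Stack after step 5: $ S L (top = L).

L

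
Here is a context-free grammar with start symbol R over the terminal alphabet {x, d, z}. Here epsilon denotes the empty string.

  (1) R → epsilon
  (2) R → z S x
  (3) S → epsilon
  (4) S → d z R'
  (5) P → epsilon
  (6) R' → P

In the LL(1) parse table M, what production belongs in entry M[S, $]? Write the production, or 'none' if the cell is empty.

none

FIRST(R): from R→epsilon we get {epsilon}; from R→z S x we get {z}. So FIRST(R) = {epsilon, z}.
FIRST(S): from S→epsilon we get {epsilon}; from S→d z R' we get {d}. So FIRST(S) = {epsilon, d}.
FIRST(P): from P→epsilon we get {epsilon}. So FIRST(P) = {epsilon}.
FIRST(R'): from R'→P we get {epsilon}. So FIRST(R') = {epsilon}.
FOLLOW(R) includes $ since R is the start symbol.
FOLLOW(S): in R→z S x, S is followed by x with FIRST {x}. Thus FOLLOW(S) = {x}.
For S → epsilon: FIRST(epsilon) = {epsilon}, so it goes in M[S, t] for t ∈ {}; since epsilon ∈ FIRST, also for every t ∈ FOLLOW(S) = {x}.
For S → d z R': FIRST(d z R') = {d}, so it goes in M[S, t] for t ∈ {d}.
None of these place a production in M[S, $].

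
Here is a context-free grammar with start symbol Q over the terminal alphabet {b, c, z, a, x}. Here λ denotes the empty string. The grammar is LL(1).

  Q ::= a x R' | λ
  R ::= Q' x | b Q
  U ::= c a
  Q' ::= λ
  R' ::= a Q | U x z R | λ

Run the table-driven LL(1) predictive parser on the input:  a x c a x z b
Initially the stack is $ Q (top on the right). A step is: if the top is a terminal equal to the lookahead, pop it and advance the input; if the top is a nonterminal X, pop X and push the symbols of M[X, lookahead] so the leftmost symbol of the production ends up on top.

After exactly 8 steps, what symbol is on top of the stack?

     Stack        Input            Action
  1  $ Q          a x c a x z b $  expand Q ::= a x R'
  2  $ R' x a     a x c a x z b $  match a
  3  $ R' x       x c a x z b $    match x
  4  $ R'         c a x z b $      expand R' ::= U x z R
  5  $ R z x U    c a x z b $      expand U ::= c a
  6  $ R z x a c  c a x z b $      match c
  7  $ R z x a    a x z b $        match a
  8  $ R z x      x z b $          match x
Stack after step 8: $ R z (top = z).

z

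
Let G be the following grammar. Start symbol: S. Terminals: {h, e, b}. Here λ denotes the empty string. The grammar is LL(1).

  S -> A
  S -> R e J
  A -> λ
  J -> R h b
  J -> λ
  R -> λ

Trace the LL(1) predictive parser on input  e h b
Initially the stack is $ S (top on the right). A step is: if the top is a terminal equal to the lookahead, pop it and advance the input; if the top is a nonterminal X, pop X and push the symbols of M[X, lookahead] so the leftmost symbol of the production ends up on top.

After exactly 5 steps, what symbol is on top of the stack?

h

     Stack    Input    Action
  1  $ S      e h b $  expand S -> R e J
  2  $ J e R  e h b $  expand R -> λ
  3  $ J e    e h b $  match e
  4  $ J      h b $    expand J -> R h b
  5  $ b h R  h b $    expand R -> λ
Stack after step 5: $ b h (top = h).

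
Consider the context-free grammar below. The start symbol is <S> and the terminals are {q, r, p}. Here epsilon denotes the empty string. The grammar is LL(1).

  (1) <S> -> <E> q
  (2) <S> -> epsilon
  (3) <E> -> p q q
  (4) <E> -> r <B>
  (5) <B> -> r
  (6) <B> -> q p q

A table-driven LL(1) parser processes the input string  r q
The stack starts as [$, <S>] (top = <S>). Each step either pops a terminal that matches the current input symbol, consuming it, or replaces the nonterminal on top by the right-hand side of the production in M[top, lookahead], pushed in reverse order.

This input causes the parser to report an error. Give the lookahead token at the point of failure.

$

step 1: stack=$ <S>  input=r q $  — expand <S> -> <E> q
step 2: stack=$ q <E>  input=r q $  — expand <E> -> r <B>
step 3: stack=$ q <B> r  input=r q $  — match r
step 4: stack=$ q <B>  input=q $  — expand <B> -> q p q
step 5: stack=$ q q p q  input=q $  — match q
step 6: stack=$ q q p  input=$  — error: top is terminal p but lookahead is $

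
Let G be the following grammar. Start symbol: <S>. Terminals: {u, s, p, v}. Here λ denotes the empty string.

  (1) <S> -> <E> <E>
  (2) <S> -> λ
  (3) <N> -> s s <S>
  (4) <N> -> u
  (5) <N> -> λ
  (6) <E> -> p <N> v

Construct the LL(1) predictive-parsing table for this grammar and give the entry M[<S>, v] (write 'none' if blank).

FIRST(<N>) = {λ, s, u}
FIRST(<E>) = {p}
FIRST(<S>) = {λ, p}  (via <E> <E>)
FOLLOW(<S>) includes $ since <S> is the start symbol.
FOLLOW(<N>): in <E>->p <N> v, <N> is followed by v with FIRST {v}. Thus FOLLOW(<N>) = {v}.
FOLLOW(<S>): in <N>->s s <S>, the suffix after <S> is empty, so FOLLOW(<S>) ⊇ FOLLOW(<N>) = {v}. Thus FOLLOW(<S>) = {$, v}.
For <S> -> <E> <E>: FIRST(<E> <E>) = {p}, so it goes in M[<S>, t] for t ∈ {p}.
For <S> -> λ: FIRST(λ) = {λ}, so it goes in M[<S>, t] for t ∈ {}; since λ ∈ FIRST, also for every t ∈ FOLLOW(<S>) = {$, v}.

<S> -> λ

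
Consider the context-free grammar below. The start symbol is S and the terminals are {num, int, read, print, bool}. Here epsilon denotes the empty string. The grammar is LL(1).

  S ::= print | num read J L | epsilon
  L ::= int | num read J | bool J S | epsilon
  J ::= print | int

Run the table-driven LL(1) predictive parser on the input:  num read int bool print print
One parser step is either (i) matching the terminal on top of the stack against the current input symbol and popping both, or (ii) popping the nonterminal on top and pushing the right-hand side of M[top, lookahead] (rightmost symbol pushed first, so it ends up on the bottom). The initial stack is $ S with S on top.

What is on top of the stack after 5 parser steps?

L

     Stack           Input                            Action
  1  $ S             num read int bool print print $  expand S ::= num read J L
  2  $ L J read num  num read int bool print print $  match num
  3  $ L J read      read int bool print print $      match read
  4  $ L J           int bool print print $           expand J ::= int
  5  $ L int         int bool print print $           match int
Stack after step 5: $ L (top = L).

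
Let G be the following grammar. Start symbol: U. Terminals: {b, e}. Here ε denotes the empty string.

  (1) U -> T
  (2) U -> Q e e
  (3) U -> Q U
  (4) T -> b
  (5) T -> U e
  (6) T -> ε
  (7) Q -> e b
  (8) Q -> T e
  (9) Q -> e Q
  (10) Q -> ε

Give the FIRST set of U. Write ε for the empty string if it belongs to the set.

{ε, b, e}

FIRST(U): from U->T we get {ε, b, e}; from U->Q e e we get {b, e}; from U->Q U we get {ε, b, e}. So FIRST(U) = {ε, b, e}.
FIRST(T): from T->b we get {b}; from T->U e we get {b, e}; from T->ε we get {ε}. So FIRST(T) = {ε, b, e}.
FIRST(Q): from Q->e b we get {e}; from Q->T e we get {b, e}; from Q->e Q we get {e}; from Q->ε we get {ε}. So FIRST(Q) = {ε, b, e}.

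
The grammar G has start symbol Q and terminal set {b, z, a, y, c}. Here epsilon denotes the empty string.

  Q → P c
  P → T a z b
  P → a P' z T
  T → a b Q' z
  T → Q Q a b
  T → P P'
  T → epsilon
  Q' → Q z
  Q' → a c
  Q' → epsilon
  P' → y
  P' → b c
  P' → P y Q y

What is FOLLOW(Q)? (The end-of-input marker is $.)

FIRST(Q) = {a}  (via P c)
FIRST(Q') = {epsilon, a}  (via Q z)
FIRST(P) = {a}  (via T a z b)
FIRST(T) = {epsilon, a}  (via Q Q a b, P P')
FIRST(P') = {a, b, y}  (via P y Q y)
FOLLOW(Q) includes $ since Q is the start symbol.
FOLLOW(Q): in T→Q Q a b (occurrence 1), Q is followed by Q a b with FIRST {a}; in T→Q Q a b (occurrence 2), Q is followed by a b with FIRST {a}; in Q'→Q z, Q is followed by z with FIRST {z}; in P'→P y Q y, Q is followed by y with FIRST {y}. Thus FOLLOW(Q) = {$, a, y, z}.
FOLLOW(P): in Q→P c, P is followed by c with FIRST {c}; in T→P P', P is followed by P' with FIRST {a, b, y}; in P'→P y Q y, P is followed by y Q y with FIRST {y}. Thus FOLLOW(P) = {a, b, c, y}.
FOLLOW(T): in P→T a z b, T is followed by a z b with FIRST {a}; in P→a P' z T, the suffix after T is empty, so FOLLOW(T) ⊇ FOLLOW(P) = {a, b, c, y}. Thus FOLLOW(T) = {a, b, c, y}.
FOLLOW(Q'): in T→a b Q' z, Q' is followed by z with FIRST {z}. Thus FOLLOW(Q') = {z}.
FOLLOW(P'): in P→a P' z T, P' is followed by z T with FIRST {z}; in T→P P', the suffix after P' is empty, so FOLLOW(P') ⊇ FOLLOW(T) = {a, b, c, y}. Thus FOLLOW(P') = {a, b, c, y, z}.

{$, a, y, z}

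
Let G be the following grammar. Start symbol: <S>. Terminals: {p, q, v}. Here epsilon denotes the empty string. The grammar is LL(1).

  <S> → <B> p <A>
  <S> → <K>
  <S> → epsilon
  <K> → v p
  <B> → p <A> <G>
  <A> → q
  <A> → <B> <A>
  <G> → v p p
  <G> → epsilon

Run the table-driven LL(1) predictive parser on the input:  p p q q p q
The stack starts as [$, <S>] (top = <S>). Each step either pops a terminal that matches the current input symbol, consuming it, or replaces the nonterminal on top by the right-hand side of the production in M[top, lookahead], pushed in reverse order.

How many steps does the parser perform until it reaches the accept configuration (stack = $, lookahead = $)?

step 1: stack=$ <S>  input=p p q q p q $  — expand <S> → <B> p <A>
step 2: stack=$ <A> p <B>  input=p p q q p q $  — expand <B> → p <A> <G>
step 3: stack=$ <A> p <G> <A> p  input=p p q q p q $  — match p
step 4: stack=$ <A> p <G> <A>  input=p q q p q $  — expand <A> → <B> <A>
step 5: stack=$ <A> p <G> <A> <B>  input=p q q p q $  — expand <B> → p <A> <G>
step 6: stack=$ <A> p <G> <A> <G> <A> p  input=p q q p q $  — match p
step 7: stack=$ <A> p <G> <A> <G> <A>  input=q q p q $  — expand <A> → q
step 8: stack=$ <A> p <G> <A> <G> q  input=q q p q $  — match q
step 9: stack=$ <A> p <G> <A> <G>  input=q p q $  — expand <G> → epsilon
step 10: stack=$ <A> p <G> <A>  input=q p q $  — expand <A> → q
step 11: stack=$ <A> p <G> q  input=q p q $  — match q
step 12: stack=$ <A> p <G>  input=p q $  — expand <G> → epsilon
step 13: stack=$ <A> p  input=p q $  — match p
step 14: stack=$ <A>  input=q $  — expand <A> → q
step 15: stack=$ q  input=q $  — match q
Accept reached after 15 steps.

15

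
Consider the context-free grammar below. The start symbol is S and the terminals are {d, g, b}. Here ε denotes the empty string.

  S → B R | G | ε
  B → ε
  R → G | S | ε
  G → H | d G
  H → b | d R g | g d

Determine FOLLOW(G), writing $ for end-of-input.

FIRST(B) = {ε}
FIRST(H) = {b, d, g}
FIRST(G) = {b, d, g}  (via H)
FIRST(S) = {ε, b, d, g}  (via B R, G)
FIRST(R) = {ε, b, d, g}  (via G, S)
FOLLOW(S) includes $ since S is the start symbol.
FOLLOW(S): in R→S, the suffix after S is empty, so FOLLOW(S) ⊇ FOLLOW(R) = {$, g}. Thus FOLLOW(S) = {$, g}.
FOLLOW(B): in S→B R, B is followed by R with FIRST {ε, b, d, g}; in S→B R, the suffix after B is nullable, so FOLLOW(B) ⊇ FOLLOW(S) = {$, g}. Thus FOLLOW(B) = {$, b, d, g}.
FOLLOW(R): in S→B R, the suffix after R is empty, so FOLLOW(R) ⊇ FOLLOW(S) = {$, g}; in H→d R g, R is followed by g with FIRST {g}. Thus FOLLOW(R) = {$, g}.
FOLLOW(G): in S→G, the suffix after G is empty, so FOLLOW(G) ⊇ FOLLOW(S) = {$, g}; in R→G, the suffix after G is empty, so FOLLOW(G) ⊇ FOLLOW(R) = {$, g}; in G→d G, the suffix after G is empty (adds nothing new). Thus FOLLOW(G) = {$, g}.
FOLLOW(H): in G→H, the suffix after H is empty, so FOLLOW(H) ⊇ FOLLOW(G) = {$, g}. Thus FOLLOW(H) = {$, g}.

{$, g}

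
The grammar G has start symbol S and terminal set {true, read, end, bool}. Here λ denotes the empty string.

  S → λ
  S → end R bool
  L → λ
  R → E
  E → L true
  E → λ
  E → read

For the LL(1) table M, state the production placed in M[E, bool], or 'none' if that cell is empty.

FIRST(S): from S→λ we get {λ}; from S→end R bool we get {end}. So FIRST(S) = {λ, end}.
FIRST(L): from L→λ we get {λ}. So FIRST(L) = {λ}.
FIRST(E): from E→L true we get {true}; from E→λ we get {λ}; from E→read we get {read}. So FIRST(E) = {λ, read, true}.
FIRST(R): from R→E we get {λ, read, true}. So FIRST(R) = {λ, read, true}.
FOLLOW(S) includes $ since S is the start symbol.
FOLLOW(R): in S→end R bool, R is followed by bool with FIRST {bool}. Thus FOLLOW(R) = {bool}.
FOLLOW(E): in R→E, the suffix after E is empty, so FOLLOW(E) ⊇ FOLLOW(R) = {bool}. Thus FOLLOW(E) = {bool}.
For E → L true: FIRST(L true) = {true}, so it goes in M[E, t] for t ∈ {true}.
For E → λ: FIRST(λ) = {λ}, so it goes in M[E, t] for t ∈ {}; since λ ∈ FIRST, also for every t ∈ FOLLOW(E) = {bool}.
For E → read: FIRST(read) = {read}, so it goes in M[E, t] for t ∈ {read}.

E → λ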